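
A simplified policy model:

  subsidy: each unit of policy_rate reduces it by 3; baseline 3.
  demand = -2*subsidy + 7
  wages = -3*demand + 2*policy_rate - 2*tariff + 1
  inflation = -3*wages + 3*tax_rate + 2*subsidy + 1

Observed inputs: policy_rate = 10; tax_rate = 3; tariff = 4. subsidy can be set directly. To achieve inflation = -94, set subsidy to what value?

subsidy = 8

Intervening on subsidy fixes its value directly, overriding its dependence on policy_rate.
Substituting into the wages equation gives wages = 6*subsidy - 8.
This gives inflation = -16*subsidy + 34.
Solve -16*subsidy + 34 = -94: subsidy = (-94 - 34) / -16 = 8.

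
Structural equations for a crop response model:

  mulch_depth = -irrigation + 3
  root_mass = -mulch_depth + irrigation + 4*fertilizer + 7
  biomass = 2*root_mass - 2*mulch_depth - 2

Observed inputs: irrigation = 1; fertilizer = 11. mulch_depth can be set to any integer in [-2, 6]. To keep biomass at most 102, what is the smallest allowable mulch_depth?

Intervening on mulch_depth fixes its value directly, overriding its dependence on irrigation.
Substituting into the root_mass equation gives root_mass = -mulch_depth + 52.
Substituting into the biomass equation gives biomass = -4*mulch_depth + 102.
Require -4*mulch_depth + 102 ≤ 102, so mulch_depth ≥ 0.
The smallest integer in [-2, 6] satisfying this is 0.

mulch_depth = 0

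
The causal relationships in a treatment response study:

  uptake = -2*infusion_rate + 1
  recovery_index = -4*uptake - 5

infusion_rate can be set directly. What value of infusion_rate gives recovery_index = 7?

infusion_rate = 2

Substituting into the recovery_index equation gives recovery_index = 8*infusion_rate - 9.
Solve 8*infusion_rate - 9 = 7: infusion_rate = (7 + 9) / 8 = 2.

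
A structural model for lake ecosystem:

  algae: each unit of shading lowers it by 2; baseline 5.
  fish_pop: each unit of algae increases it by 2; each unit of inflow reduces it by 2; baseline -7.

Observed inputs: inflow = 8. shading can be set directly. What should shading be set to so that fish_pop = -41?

shading = 7

Substituting into the fish_pop equation gives fish_pop = -4*shading - 13.
Solve -4*shading - 13 = -41: shading = (-41 + 13) / -4 = 7.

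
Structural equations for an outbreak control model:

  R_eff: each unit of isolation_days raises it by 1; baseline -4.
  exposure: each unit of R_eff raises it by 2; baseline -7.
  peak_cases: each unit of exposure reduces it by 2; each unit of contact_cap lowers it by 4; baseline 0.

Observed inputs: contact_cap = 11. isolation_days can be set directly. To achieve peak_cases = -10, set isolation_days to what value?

Substituting into the exposure equation gives exposure = 2*isolation_days - 15.
Substituting into the peak_cases equation gives peak_cases = -4*isolation_days - 14.
Solve -4*isolation_days - 14 = -10: isolation_days = (-10 + 14) / -4 = -1.

isolation_days = -1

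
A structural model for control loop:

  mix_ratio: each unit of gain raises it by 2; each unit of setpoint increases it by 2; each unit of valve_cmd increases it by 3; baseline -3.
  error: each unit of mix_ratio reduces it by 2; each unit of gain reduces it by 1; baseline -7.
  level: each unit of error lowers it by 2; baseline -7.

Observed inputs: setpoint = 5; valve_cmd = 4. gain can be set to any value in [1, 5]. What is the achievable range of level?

Substituting into the mix_ratio equation gives mix_ratio = 2*gain + 19.
Substituting into the error equation gives error = -5*gain - 45.
level becomes 10*gain + 83.
Linear in gain, so extremes are at the endpoints: gain = 1 gives level = 93; gain = 5 gives level = 133.

93 to 133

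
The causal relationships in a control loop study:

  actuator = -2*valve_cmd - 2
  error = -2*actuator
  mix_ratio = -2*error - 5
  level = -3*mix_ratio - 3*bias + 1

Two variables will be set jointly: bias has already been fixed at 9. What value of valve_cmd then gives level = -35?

valve_cmd = -2

With bias held at 9:
Substituting into the error equation gives error = 4*valve_cmd + 4.
Substituting into the mix_ratio equation gives mix_ratio = -8*valve_cmd - 13.
level becomes 24*valve_cmd + 13.
Solve 24*valve_cmd + 13 = -35: valve_cmd = (-35 - 13) / 24 = -2.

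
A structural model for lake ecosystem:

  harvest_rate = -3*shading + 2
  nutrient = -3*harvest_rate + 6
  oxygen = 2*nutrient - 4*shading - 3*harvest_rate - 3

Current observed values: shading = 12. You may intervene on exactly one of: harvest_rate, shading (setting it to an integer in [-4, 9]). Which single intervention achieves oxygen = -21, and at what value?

Intervening on harvest_rate: with other inputs at their observed values, oxygen = -9*harvest_rate - 39. Solving for -21 gives harvest_rate = -2, within [-4, 9].
Intervening on shading: oxygen = 23*shading - 9. Reaching -21 requires shading = -12/23, not an integer.

set harvest_rate = -2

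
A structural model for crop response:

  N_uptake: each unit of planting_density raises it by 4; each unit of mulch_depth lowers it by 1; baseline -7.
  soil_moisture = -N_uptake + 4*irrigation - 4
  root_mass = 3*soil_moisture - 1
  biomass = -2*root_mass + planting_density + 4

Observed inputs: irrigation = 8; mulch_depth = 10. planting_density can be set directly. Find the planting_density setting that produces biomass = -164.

Substituting into the N_uptake equation gives N_uptake = 4*planting_density - 17.
Substituting into the soil_moisture equation gives soil_moisture = -4*planting_density + 45.
Substituting into the root_mass equation gives root_mass = -12*planting_density + 134.
This gives biomass = 25*planting_density - 264.
Solve 25*planting_density - 264 = -164: planting_density = (-164 + 264) / 25 = 4.

planting_density = 4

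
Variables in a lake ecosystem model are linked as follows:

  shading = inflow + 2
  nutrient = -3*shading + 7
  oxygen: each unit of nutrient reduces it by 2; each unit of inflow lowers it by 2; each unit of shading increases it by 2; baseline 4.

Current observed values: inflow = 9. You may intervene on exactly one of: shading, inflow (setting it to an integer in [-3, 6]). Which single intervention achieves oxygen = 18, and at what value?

Intervening on shading: oxygen = 8*shading - 28. Reaching 18 requires shading = 23/4, not an integer.
Intervening on inflow: with other inputs at their observed values, oxygen = 6*inflow + 6. Solving for 18 gives inflow = 2, within [-3, 6].

set inflow = 2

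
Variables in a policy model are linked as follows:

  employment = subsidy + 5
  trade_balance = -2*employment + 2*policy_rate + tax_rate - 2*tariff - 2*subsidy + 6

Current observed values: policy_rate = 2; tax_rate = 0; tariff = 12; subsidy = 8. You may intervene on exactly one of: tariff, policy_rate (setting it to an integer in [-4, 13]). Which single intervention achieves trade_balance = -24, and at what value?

set tariff = -4

Intervening on tariff: with other inputs at their observed values, trade_balance = -2*tariff - 32. Solving for -24 gives tariff = -4, within [-4, 13].
Intervening on policy_rate: trade_balance = 2*policy_rate - 60. Reaching -24 requires policy_rate = 18, outside [-4, 13].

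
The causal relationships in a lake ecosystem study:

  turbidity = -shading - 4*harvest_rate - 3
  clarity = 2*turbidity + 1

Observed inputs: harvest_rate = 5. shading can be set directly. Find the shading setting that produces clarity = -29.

Substituting into the turbidity equation gives turbidity = -shading - 23.
So clarity = -2*shading - 45.
Solve -2*shading - 45 = -29: shading = (-29 + 45) / -2 = -8.

shading = -8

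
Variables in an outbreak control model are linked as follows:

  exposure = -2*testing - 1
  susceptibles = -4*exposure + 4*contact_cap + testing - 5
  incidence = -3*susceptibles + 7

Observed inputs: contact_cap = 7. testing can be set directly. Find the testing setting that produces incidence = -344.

testing = 10

Substituting into the susceptibles equation gives susceptibles = 9*testing + 27.
Substituting into the incidence equation gives incidence = -27*testing - 74.
Solve -27*testing - 74 = -344: testing = (-344 + 74) / -27 = 10.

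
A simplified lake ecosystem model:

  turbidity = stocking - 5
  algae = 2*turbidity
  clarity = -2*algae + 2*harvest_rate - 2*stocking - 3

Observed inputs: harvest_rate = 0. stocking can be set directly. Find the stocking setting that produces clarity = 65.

Substituting into the algae equation gives algae = 2*stocking - 10.
So clarity = -6*stocking + 17.
Solve -6*stocking + 17 = 65: stocking = (65 - 17) / -6 = -8.

stocking = -8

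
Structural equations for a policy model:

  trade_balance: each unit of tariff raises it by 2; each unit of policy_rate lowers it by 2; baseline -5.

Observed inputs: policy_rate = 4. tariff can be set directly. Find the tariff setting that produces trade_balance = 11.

tariff = 12

Substituting into the trade_balance equation gives trade_balance = 2*tariff - 13.
Solve 2*tariff - 13 = 11: tariff = (11 + 13) / 2 = 12.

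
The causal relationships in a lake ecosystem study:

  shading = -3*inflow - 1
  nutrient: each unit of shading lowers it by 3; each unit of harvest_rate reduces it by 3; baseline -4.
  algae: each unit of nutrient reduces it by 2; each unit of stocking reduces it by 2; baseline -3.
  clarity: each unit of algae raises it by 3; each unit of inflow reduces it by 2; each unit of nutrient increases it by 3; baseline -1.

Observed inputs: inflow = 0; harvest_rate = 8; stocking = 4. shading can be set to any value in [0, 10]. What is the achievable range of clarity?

Intervening on shading fixes its value directly, overriding its dependence on inflow.
Substituting into the nutrient equation gives nutrient = -3*shading - 28.
Substituting into the algae equation gives algae = 6*shading + 45.
This gives clarity = 9*shading + 50.
Linear in shading, so extremes are at the endpoints: shading = 0 gives clarity = 50; shading = 10 gives clarity = 140.

50 to 140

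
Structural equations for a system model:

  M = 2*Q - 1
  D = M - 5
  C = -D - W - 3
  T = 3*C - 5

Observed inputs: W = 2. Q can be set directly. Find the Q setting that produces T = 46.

Substituting into the D equation gives D = 2*Q - 6.
C becomes -2*Q + 1.
Substituting into the T equation gives T = -6*Q - 2.
Solve -6*Q - 2 = 46: Q = (46 + 2) / -6 = -8.

Q = -8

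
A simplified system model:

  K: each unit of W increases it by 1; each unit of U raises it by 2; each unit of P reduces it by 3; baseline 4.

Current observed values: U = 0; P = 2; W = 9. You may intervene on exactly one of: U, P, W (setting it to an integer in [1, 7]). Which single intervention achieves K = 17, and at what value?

Intervening on U: with other inputs at their observed values, K = 2*U + 7. Solving for 17 gives U = 5, within [1, 7].
Intervening on P: K = -3*P + 13. Reaching 17 requires P = -4/3, not an integer.
Intervening on W: K = W - 2. Reaching 17 requires W = 19, outside [1, 7].

set U = 5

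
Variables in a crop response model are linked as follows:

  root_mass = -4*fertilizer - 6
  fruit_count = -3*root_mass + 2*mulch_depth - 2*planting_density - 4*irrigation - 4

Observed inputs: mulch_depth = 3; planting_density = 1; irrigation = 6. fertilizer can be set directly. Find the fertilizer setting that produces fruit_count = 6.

fertilizer = 1

Substituting into the fruit_count equation gives fruit_count = 12*fertilizer - 6.
Solve 12*fertilizer - 6 = 6: fertilizer = (6 + 6) / 12 = 1.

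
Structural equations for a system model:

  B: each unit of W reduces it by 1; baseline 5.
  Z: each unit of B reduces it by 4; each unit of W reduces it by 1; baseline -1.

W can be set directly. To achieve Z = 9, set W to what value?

Substituting into the Z equation gives Z = 3*W - 21.
Solve 3*W - 21 = 9: W = (9 + 21) / 3 = 10.

W = 10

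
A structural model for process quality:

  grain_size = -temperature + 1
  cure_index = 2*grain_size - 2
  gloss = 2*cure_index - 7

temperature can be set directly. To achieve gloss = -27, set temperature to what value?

Substituting into the cure_index equation gives cure_index = -2*temperature.
Substituting into the gloss equation gives gloss = -4*temperature - 7.
Solve -4*temperature - 7 = -27: temperature = (-27 + 7) / -4 = 5.

temperature = 5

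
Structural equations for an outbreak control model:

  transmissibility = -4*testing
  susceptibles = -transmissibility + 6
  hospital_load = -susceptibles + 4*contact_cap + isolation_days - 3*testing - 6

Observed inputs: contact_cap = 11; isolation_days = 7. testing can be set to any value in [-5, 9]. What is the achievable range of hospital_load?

Substituting into the susceptibles equation gives susceptibles = 4*testing + 6.
Substituting into the hospital_load equation gives hospital_load = -7*testing + 39.
Linear in testing, so extremes are at the endpoints: testing = -5 gives hospital_load = 74; testing = 9 gives hospital_load = -24.

-24 to 74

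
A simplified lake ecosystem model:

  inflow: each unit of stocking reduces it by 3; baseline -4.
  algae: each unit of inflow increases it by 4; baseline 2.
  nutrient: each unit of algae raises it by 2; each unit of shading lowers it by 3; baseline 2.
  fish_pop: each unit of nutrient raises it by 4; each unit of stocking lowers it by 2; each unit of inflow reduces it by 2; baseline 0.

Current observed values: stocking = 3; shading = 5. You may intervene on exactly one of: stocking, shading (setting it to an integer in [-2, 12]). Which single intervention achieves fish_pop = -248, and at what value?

set stocking = 1

Intervening on stocking: with other inputs at their observed values, fish_pop = -92*stocking - 156. Solving for -248 gives stocking = 1, within [-2, 12].
Intervening on shading: fish_pop = -12*shading - 372. Reaching -248 requires shading = -31/3, not an integer.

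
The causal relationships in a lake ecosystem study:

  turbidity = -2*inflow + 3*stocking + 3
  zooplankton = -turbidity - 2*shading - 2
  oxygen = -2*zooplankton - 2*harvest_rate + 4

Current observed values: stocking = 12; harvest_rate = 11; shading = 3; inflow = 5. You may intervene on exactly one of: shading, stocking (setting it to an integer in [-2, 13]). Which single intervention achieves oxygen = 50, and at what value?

set stocking = 11

Intervening on shading: oxygen = 4*shading + 44. Reaching 50 requires shading = 3/2, not an integer.
Intervening on stocking: with other inputs at their observed values, oxygen = 6*stocking - 16. Solving for 50 gives stocking = 11, within [-2, 13].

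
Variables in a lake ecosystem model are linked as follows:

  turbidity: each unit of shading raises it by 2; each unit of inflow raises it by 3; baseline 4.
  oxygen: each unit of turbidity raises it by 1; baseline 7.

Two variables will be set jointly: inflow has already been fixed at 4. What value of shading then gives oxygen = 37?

With inflow held at 4:
Substituting into the turbidity equation gives turbidity = 2*shading + 16.
This gives oxygen = 2*shading + 23.
Solve 2*shading + 23 = 37: shading = (37 - 23) / 2 = 7.

shading = 7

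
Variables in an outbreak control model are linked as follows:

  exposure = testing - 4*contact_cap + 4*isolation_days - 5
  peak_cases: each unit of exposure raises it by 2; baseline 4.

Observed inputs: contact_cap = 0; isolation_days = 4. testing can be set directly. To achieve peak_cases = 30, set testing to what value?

testing = 2

Substituting into the exposure equation gives exposure = testing + 11.
This gives peak_cases = 2*testing + 26.
Solve 2*testing + 26 = 30: testing = (30 - 26) / 2 = 2.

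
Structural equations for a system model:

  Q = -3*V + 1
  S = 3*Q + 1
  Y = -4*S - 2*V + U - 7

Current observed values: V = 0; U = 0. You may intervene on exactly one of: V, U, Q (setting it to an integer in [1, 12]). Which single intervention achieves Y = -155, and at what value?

Intervening on V: Y = 34*V - 23. Reaching -155 requires V = -66/17, not an integer.
Intervening on U: Y = U - 23. Reaching -155 requires U = -132, outside [1, 12].
Intervening on Q: with other inputs at their observed values, Y = -12*Q - 11. Solving for -155 gives Q = 12, within [1, 12].

set Q = 12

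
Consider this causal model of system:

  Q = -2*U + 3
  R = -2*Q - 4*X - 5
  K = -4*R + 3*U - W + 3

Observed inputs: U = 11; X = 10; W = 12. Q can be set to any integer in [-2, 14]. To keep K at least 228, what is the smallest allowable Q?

Intervening on Q fixes its value directly, overriding its dependence on U.
Substituting into the R equation gives R = -2*Q - 45.
So K = 8*Q + 204.
Require 8*Q + 204 ≥ 228, so Q ≥ 3.
The smallest integer in [-2, 14] satisfying this is 3.

Q = 3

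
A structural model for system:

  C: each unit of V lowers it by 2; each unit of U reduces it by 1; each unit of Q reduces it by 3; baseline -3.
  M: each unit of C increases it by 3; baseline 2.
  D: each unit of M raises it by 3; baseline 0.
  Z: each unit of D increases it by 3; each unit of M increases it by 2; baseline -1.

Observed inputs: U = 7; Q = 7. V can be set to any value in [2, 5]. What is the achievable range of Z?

Substituting into the C equation gives C = -2*V - 31.
M becomes -6*V - 91.
Substituting into the D equation gives D = -18*V - 273.
Substituting into the Z equation gives Z = -66*V - 1002.
Linear in V, so extremes are at the endpoints: V = 2 gives Z = -1134; V = 5 gives Z = -1332.

-1332 to -1134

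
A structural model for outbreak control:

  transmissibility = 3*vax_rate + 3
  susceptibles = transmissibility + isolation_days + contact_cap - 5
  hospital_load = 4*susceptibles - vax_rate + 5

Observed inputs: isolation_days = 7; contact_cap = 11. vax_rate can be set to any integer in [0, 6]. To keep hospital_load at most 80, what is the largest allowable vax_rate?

Substituting into the susceptibles equation gives susceptibles = 3*vax_rate + 16.
So hospital_load = 11*vax_rate + 69.
Require 11*vax_rate + 69 ≤ 80, so vax_rate ≤ 1.
The largest integer in [0, 6] satisfying this is 1.

vax_rate = 1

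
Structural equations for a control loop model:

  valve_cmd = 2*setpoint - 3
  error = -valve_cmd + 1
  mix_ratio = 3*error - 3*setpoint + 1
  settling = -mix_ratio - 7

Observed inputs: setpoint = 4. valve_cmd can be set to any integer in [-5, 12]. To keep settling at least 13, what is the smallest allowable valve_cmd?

Intervening on valve_cmd fixes its value directly, overriding its dependence on setpoint.
Substituting into the mix_ratio equation gives mix_ratio = -3*valve_cmd - 8.
Substituting into the settling equation gives settling = 3*valve_cmd + 1.
Require 3*valve_cmd + 1 ≥ 13, so valve_cmd ≥ 4.
The smallest integer in [-5, 12] satisfying this is 4.

valve_cmd = 4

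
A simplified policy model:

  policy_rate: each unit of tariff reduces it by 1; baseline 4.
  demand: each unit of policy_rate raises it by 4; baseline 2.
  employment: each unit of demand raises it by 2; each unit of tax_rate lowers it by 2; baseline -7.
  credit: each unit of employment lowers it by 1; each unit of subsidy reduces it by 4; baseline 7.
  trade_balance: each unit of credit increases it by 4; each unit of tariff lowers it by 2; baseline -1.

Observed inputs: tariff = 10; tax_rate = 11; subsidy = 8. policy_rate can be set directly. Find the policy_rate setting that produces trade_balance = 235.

policy_rate = -8

Intervening on policy_rate fixes its value directly, overriding its dependence on tariff.
Substituting into the employment equation gives employment = 8*policy_rate - 25.
Substituting into the credit equation gives credit = -8*policy_rate.
Substituting into the trade_balance equation gives trade_balance = -32*policy_rate - 21.
Solve -32*policy_rate - 21 = 235: policy_rate = (235 + 21) / -32 = -8.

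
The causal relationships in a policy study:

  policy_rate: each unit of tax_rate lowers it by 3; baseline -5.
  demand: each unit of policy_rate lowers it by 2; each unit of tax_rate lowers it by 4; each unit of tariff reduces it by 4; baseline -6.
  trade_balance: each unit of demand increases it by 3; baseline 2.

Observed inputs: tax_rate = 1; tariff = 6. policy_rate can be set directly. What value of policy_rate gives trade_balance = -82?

Intervening on policy_rate fixes its value directly, overriding its dependence on tax_rate.
Substituting into the demand equation gives demand = -2*policy_rate - 34.
Substituting into the trade_balance equation gives trade_balance = -6*policy_rate - 100.
Solve -6*policy_rate - 100 = -82: policy_rate = (-82 + 100) / -6 = -3.

policy_rate = -3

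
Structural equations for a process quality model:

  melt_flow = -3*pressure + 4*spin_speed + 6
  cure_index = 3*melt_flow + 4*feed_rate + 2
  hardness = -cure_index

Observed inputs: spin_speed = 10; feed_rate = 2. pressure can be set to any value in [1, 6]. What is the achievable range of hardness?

-139 to -94

Substituting into the melt_flow equation gives melt_flow = -3*pressure + 46.
cure_index becomes -9*pressure + 148.
Substituting into the hardness equation gives hardness = 9*pressure - 148.
Linear in pressure, so extremes are at the endpoints: pressure = 1 gives hardness = -139; pressure = 6 gives hardness = -94.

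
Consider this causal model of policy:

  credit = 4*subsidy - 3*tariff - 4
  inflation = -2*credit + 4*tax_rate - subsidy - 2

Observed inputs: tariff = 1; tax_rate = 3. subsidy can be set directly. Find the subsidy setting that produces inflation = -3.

Substituting into the credit equation gives credit = 4*subsidy - 7.
Substituting into the inflation equation gives inflation = -9*subsidy + 24.
Solve -9*subsidy + 24 = -3: subsidy = (-3 - 24) / -9 = 3.

subsidy = 3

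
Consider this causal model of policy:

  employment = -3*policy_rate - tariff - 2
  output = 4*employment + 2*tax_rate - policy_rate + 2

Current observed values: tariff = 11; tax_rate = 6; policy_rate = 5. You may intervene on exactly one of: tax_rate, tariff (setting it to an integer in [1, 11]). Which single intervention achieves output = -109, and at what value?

Intervening on tax_rate: with other inputs at their observed values, output = 2*tax_rate - 115. Solving for -109 gives tax_rate = 3, within [1, 11].
Intervening on tariff: output = -4*tariff - 59. Reaching -109 requires tariff = 25/2, not an integer.

set tax_rate = 3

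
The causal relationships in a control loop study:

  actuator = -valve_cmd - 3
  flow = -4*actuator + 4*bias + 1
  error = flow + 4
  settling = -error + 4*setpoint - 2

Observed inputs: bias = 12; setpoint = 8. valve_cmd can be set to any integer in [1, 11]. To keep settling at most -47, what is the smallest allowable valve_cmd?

Substituting into the flow equation gives flow = 4*valve_cmd + 61.
Substituting into the error equation gives error = 4*valve_cmd + 65.
This gives settling = -4*valve_cmd - 35.
Require -4*valve_cmd - 35 ≤ -47, so valve_cmd ≥ 3.
The smallest integer in [1, 11] satisfying this is 3.

valve_cmd = 3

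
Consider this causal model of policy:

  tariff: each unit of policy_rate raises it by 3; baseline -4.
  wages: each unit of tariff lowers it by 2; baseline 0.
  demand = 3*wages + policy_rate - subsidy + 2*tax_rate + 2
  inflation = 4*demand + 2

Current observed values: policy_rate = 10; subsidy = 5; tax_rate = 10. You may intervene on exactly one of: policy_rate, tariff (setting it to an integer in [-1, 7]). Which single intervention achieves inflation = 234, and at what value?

Intervening on policy_rate: with other inputs at their observed values, inflation = -68*policy_rate + 166. Solving for 234 gives policy_rate = -1, within [-1, 7].
Intervening on tariff: inflation = -24*tariff + 110. Reaching 234 requires tariff = -31/6, not an integer.

set policy_rate = -1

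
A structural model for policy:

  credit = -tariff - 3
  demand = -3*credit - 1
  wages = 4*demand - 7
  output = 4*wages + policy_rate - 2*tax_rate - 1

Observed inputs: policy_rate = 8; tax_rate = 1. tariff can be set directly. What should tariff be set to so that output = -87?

tariff = -4

Substituting into the demand equation gives demand = 3*tariff + 8.
Substituting into the wages equation gives wages = 12*tariff + 25.
Substituting into the output equation gives output = 48*tariff + 105.
Solve 48*tariff + 105 = -87: tariff = (-87 - 105) / 48 = -4.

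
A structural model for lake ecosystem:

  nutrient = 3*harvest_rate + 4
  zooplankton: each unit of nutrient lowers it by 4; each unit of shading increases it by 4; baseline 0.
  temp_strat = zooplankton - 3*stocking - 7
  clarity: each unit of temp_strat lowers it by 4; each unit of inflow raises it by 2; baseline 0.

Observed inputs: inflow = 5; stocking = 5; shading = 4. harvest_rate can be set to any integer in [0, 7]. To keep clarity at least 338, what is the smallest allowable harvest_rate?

Substituting into the zooplankton equation gives zooplankton = -12*harvest_rate.
Substituting into the temp_strat equation gives temp_strat = -12*harvest_rate - 22.
Substituting into the clarity equation gives clarity = 48*harvest_rate + 98.
Require 48*harvest_rate + 98 ≥ 338, so harvest_rate ≥ 5.
The smallest integer in [0, 7] satisfying this is 5.

harvest_rate = 5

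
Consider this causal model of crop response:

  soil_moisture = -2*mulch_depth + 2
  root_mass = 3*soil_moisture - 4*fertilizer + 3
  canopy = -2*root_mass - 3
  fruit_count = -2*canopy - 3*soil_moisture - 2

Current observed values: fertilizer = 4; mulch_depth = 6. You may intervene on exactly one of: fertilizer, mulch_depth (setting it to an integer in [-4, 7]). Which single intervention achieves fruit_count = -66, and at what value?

set mulch_depth = 2

Intervening on fertilizer: fruit_count = -16*fertilizer - 74. Reaching -66 requires fertilizer = -1/2, not an integer.
Intervening on mulch_depth: with other inputs at their observed values, fruit_count = -18*mulch_depth - 30. Solving for -66 gives mulch_depth = 2, within [-4, 7].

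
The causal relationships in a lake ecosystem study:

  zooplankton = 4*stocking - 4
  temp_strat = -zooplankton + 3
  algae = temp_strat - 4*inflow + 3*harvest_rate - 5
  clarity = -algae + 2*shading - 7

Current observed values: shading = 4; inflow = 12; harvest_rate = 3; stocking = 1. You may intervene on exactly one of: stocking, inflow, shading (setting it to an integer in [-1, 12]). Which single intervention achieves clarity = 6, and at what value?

Intervening on stocking: clarity = 4*stocking + 38. Reaching 6 requires stocking = -8, outside [-1, 12].
Intervening on inflow: with other inputs at their observed values, clarity = 4*inflow - 6. Solving for 6 gives inflow = 3, within [-1, 12].
Intervening on shading: clarity = 2*shading + 34. Reaching 6 requires shading = -14, outside [-1, 12].

set inflow = 3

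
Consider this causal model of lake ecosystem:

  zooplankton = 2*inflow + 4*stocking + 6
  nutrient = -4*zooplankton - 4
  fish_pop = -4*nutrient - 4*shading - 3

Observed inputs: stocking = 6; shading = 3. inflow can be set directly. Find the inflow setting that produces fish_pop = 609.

Substituting into the zooplankton equation gives zooplankton = 2*inflow + 30.
Substituting into the nutrient equation gives nutrient = -8*inflow - 124.
Substituting into the fish_pop equation gives fish_pop = 32*inflow + 481.
Solve 32*inflow + 481 = 609: inflow = (609 - 481) / 32 = 4.

inflow = 4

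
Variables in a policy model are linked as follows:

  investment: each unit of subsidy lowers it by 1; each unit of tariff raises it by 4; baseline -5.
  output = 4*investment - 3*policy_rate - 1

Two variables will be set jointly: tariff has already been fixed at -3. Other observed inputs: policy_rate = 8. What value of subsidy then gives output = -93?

subsidy = 0

With tariff held at -3:
Substituting into the investment equation gives investment = -subsidy - 17.
output becomes -4*subsidy - 93.
Solve -4*subsidy - 93 = -93: subsidy = (-93 + 93) / -4 = 0.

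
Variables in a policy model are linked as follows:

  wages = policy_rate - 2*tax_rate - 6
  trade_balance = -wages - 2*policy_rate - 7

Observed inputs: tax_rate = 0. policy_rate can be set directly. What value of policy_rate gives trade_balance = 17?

policy_rate = -6

Substituting into the wages equation gives wages = policy_rate - 6.
trade_balance becomes -3*policy_rate - 1.
Solve -3*policy_rate - 1 = 17: policy_rate = (17 + 1) / -3 = -6.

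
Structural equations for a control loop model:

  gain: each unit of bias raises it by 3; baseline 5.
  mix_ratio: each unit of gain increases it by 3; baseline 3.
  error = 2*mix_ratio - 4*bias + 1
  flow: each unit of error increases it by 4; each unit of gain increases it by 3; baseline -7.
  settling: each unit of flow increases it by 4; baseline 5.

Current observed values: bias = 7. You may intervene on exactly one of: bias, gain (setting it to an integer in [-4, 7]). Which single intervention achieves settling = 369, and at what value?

Intervening on bias: with other inputs at their observed values, settling = 260*bias + 629. Solving for 369 gives bias = -1, within [-4, 7].
Intervening on gain: settling = 108*gain - 359. Reaching 369 requires gain = 182/27, not an integer.

set bias = -1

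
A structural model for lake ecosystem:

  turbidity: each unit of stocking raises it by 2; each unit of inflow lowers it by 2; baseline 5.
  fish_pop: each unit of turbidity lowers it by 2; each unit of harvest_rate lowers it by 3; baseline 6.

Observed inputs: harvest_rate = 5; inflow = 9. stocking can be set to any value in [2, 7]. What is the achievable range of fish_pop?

Substituting into the turbidity equation gives turbidity = 2*stocking - 13.
Substituting into the fish_pop equation gives fish_pop = -4*stocking + 17.
Linear in stocking, so extremes are at the endpoints: stocking = 2 gives fish_pop = 9; stocking = 7 gives fish_pop = -11.

-11 to 9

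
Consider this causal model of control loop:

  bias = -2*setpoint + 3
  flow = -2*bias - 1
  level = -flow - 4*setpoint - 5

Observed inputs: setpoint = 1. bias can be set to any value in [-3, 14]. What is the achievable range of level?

Intervening on bias fixes its value directly, overriding its dependence on setpoint.
Substituting into the level equation gives level = 2*bias - 8.
Linear in bias, so extremes are at the endpoints: bias = -3 gives level = -14; bias = 14 gives level = 20.

-14 to 20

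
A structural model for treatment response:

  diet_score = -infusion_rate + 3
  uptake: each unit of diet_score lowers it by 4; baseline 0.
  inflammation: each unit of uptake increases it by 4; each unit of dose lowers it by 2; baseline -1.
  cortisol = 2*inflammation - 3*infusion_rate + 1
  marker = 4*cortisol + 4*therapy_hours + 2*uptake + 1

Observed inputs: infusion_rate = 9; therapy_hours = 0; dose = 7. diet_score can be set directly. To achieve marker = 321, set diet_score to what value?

diet_score = -4

Intervening on diet_score fixes its value directly, overriding its dependence on infusion_rate.
Substituting into the inflammation equation gives inflammation = -16*diet_score - 15.
Substituting into the cortisol equation gives cortisol = -32*diet_score - 56.
So marker = -136*diet_score - 223.
Solve -136*diet_score - 223 = 321: diet_score = (321 + 223) / -136 = -4.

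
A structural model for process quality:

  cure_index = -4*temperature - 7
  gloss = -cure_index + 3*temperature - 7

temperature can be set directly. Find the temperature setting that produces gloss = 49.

temperature = 7

Substituting into the gloss equation gives gloss = 7*temperature.
Solve 7*temperature = 49: temperature = 49 / 7 = 7.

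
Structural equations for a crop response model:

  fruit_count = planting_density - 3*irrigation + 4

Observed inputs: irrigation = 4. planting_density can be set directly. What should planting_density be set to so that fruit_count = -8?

planting_density = 0

Substituting into the fruit_count equation gives fruit_count = planting_density - 8.
Solve planting_density - 8 = -8: planting_density = (-8 + 8) / 1 = 0.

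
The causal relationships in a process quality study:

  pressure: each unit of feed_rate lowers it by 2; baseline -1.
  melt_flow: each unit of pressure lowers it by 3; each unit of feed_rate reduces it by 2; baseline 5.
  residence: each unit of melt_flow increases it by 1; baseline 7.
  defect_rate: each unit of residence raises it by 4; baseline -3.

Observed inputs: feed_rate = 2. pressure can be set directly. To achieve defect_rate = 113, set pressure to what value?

pressure = -7

Intervening on pressure fixes its value directly, overriding its dependence on feed_rate.
Substituting into the melt_flow equation gives melt_flow = -3*pressure + 1.
This gives residence = -3*pressure + 8.
This gives defect_rate = -12*pressure + 29.
Solve -12*pressure + 29 = 113: pressure = (113 - 29) / -12 = -7.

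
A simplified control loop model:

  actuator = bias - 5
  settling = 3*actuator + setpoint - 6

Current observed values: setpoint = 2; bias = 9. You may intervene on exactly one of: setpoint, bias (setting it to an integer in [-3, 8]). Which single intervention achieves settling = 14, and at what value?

set setpoint = 8

Intervening on setpoint: with other inputs at their observed values, settling = setpoint + 6. Solving for 14 gives setpoint = 8, within [-3, 8].
Intervening on bias: settling = 3*bias - 19. Reaching 14 requires bias = 11, outside [-3, 8].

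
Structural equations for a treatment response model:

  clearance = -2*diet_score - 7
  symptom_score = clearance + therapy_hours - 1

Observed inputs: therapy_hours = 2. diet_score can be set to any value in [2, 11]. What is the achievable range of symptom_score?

Substituting into the symptom_score equation gives symptom_score = -2*diet_score - 6.
Linear in diet_score, so extremes are at the endpoints: diet_score = 2 gives symptom_score = -10; diet_score = 11 gives symptom_score = -28.

-28 to -10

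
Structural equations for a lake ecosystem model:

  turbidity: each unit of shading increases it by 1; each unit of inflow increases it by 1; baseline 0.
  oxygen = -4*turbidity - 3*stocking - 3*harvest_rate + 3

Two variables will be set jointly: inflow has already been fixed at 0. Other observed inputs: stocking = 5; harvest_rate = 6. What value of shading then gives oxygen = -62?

With inflow held at 0:
Substituting into the turbidity equation gives turbidity = shading.
Substituting into the oxygen equation gives oxygen = -4*shading - 30.
Solve -4*shading - 30 = -62: shading = (-62 + 30) / -4 = 8.

shading = 8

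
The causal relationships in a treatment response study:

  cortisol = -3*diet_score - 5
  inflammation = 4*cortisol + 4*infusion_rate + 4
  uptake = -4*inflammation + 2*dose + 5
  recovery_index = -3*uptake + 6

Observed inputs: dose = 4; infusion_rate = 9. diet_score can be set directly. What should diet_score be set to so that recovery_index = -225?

Substituting into the inflammation equation gives inflammation = -12*diet_score + 20.
This gives uptake = 48*diet_score - 67.
Substituting into the recovery_index equation gives recovery_index = -144*diet_score + 207.
Solve -144*diet_score + 207 = -225: diet_score = (-225 - 207) / -144 = 3.

diet_score = 3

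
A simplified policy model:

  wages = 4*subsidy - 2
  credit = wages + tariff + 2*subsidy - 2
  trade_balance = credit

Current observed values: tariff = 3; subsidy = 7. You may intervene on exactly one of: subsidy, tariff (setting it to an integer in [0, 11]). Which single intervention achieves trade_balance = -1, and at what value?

Intervening on subsidy: with other inputs at their observed values, trade_balance = 6*subsidy - 1. Solving for -1 gives subsidy = 0, within [0, 11].
Intervening on tariff: trade_balance = tariff + 38. Reaching -1 requires tariff = -39, outside [0, 11].

set subsidy = 0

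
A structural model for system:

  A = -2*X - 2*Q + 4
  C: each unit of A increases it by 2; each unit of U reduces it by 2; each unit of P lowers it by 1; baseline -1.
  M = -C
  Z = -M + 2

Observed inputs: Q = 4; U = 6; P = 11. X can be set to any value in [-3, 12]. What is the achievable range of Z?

Substituting into the A equation gives A = -2*X - 4.
Substituting into the C equation gives C = -4*X - 32.
Substituting into the M equation gives M = 4*X + 32.
Substituting into the Z equation gives Z = -4*X - 30.
Linear in X, so extremes are at the endpoints: X = -3 gives Z = -18; X = 12 gives Z = -78.

-78 to -18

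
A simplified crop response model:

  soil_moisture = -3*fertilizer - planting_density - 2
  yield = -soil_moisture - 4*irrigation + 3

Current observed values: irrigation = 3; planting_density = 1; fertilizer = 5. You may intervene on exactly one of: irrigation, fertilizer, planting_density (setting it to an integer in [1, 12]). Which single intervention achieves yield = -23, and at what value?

set irrigation = 11

Intervening on irrigation: with other inputs at their observed values, yield = -4*irrigation + 21. Solving for -23 gives irrigation = 11, within [1, 12].
Intervening on fertilizer: yield = 3*fertilizer - 6. Reaching -23 requires fertilizer = -17/3, not an integer.
Intervening on planting_density: yield = planting_density + 8. Reaching -23 requires planting_density = -31, outside [1, 12].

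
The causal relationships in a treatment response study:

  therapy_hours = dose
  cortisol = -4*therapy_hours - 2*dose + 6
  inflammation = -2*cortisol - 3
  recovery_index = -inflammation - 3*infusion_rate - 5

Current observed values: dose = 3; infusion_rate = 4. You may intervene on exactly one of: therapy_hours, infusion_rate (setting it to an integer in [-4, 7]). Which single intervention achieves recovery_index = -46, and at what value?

Intervening on therapy_hours: with other inputs at their observed values, recovery_index = -8*therapy_hours - 14. Solving for -46 gives therapy_hours = 4, within [-4, 7].
Intervening on infusion_rate: recovery_index = -3*infusion_rate - 26. Reaching -46 requires infusion_rate = 20/3, not an integer.

set therapy_hours = 4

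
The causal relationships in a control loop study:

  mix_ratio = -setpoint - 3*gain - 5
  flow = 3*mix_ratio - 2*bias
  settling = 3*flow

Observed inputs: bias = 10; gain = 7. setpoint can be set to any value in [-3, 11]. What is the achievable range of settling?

Substituting into the mix_ratio equation gives mix_ratio = -setpoint - 26.
Substituting into the flow equation gives flow = -3*setpoint - 98.
Substituting into the settling equation gives settling = -9*setpoint - 294.
Linear in setpoint, so extremes are at the endpoints: setpoint = -3 gives settling = -267; setpoint = 11 gives settling = -393.

-393 to -267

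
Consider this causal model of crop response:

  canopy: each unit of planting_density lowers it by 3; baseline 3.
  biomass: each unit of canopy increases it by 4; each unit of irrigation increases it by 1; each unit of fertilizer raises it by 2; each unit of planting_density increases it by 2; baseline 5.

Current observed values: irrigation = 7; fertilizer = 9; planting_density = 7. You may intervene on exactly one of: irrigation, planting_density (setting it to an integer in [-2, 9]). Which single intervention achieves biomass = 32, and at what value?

Intervening on irrigation: biomass = irrigation - 35. Reaching 32 requires irrigation = 67, outside [-2, 9].
Intervening on planting_density: with other inputs at their observed values, biomass = -10*planting_density + 42. Solving for 32 gives planting_density = 1, within [-2, 9].

set planting_density = 1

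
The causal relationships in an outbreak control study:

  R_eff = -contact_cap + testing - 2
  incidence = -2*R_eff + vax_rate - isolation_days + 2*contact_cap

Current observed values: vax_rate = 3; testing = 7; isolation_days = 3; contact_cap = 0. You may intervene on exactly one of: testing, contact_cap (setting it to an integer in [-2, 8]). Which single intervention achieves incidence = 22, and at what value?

Intervening on testing: incidence = -2*testing + 4. Reaching 22 requires testing = -9, outside [-2, 8].
Intervening on contact_cap: with other inputs at their observed values, incidence = 4*contact_cap - 10. Solving for 22 gives contact_cap = 8, within [-2, 8].

set contact_cap = 8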